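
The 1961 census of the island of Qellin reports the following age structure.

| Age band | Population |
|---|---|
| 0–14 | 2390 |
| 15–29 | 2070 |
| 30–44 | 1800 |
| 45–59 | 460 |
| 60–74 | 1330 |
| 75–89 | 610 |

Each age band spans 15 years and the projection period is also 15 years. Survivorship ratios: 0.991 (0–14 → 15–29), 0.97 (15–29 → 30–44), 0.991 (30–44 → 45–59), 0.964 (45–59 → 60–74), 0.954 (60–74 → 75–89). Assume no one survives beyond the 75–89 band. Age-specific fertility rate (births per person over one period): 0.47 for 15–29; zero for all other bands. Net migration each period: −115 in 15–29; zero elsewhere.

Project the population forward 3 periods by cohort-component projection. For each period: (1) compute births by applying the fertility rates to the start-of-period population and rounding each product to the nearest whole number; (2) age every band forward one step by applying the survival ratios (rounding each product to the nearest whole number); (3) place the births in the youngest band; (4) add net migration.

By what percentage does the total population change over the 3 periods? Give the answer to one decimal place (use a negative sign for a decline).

-9.0

[period 1]
Births: 2070 × 0.47 = 973
15–29: 2390 × 0.991 = 2368
30–44: 2070 × 0.97 = 2008
45–59: 1800 × 0.991 = 1784
60–74: 460 × 0.964 = 443
75–89: 1330 × 0.954 = 1269
Net migration: 15–29 − 115 → 2253
Giving 973 / 2253 / 2008 / 1784 / 443 / 1269.
[period 2]
Births: 2253 × 0.47 = 1059
15–29: 973 × 0.991 = 964
30–44: 2253 × 0.97 = 2185
45–59: 2008 × 0.991 = 1990
60–74: 1784 × 0.964 = 1720
75–89: 443 × 0.954 = 423
Net migration: 15–29 − 115 → 849
Giving 1059 / 849 / 2185 / 1990 / 1720 / 423.
[period 3]
Births: 849 × 0.47 = 399
15–29: 1059 × 0.991 = 1049
30–44: 849 × 0.97 = 824
45–59: 2185 × 0.991 = 2165
60–74: 1990 × 0.964 = 1918
75–89: 1720 × 0.954 = 1641
Net migration: 15–29 − 115 → 934
Giving 399 / 934 / 824 / 2165 / 1918 / 1641.
Total: 8660 → 7881; change = -779; percentage change = -9.0%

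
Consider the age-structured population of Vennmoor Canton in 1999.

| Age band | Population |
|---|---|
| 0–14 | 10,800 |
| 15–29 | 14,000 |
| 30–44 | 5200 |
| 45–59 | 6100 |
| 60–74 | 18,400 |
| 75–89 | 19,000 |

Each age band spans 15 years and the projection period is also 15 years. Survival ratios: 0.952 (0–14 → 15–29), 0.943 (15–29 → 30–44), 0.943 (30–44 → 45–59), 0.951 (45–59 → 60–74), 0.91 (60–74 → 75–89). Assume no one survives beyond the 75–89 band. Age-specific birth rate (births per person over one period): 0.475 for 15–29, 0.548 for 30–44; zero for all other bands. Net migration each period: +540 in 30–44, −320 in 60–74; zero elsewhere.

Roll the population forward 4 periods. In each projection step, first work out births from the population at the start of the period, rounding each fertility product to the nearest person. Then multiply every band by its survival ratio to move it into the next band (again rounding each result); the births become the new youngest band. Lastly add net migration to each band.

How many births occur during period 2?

12415

[period 1]
Births: 14000 × 0.475 = 6650, 5200 × 0.548 = 2850 → total 9500
15–29: 10800 × 0.952 = 10282
30–44: 14000 × 0.943 = 13202
45–59: 5200 × 0.943 = 4904
60–74: 6100 × 0.951 = 5801
75–89: 18400 × 0.91 = 16744
Net migration: 30–44 + 540 → 13742; 60–74 − 320 → 5481
Population now: 0–14=9500, 15–29=10282, 30–44=13742, 45–59=4904, 60–74=5481, 75–89=16744
[period 2]
Births: 10282 × 0.475 = 4884, 13742 × 0.548 = 7531 → total 12415
15–29: 9500 × 0.952 = 9044
30–44: 10282 × 0.943 = 9696
45–59: 13742 × 0.943 = 12959
60–74: 4904 × 0.951 = 4664
75–89: 5481 × 0.91 = 4988
Net migration: 30–44 + 540 → 10236; 60–74 − 320 → 4344
Population now: 0–14=12415, 15–29=9044, 30–44=10236, 45–59=12959, 60–74=4344, 75–89=4988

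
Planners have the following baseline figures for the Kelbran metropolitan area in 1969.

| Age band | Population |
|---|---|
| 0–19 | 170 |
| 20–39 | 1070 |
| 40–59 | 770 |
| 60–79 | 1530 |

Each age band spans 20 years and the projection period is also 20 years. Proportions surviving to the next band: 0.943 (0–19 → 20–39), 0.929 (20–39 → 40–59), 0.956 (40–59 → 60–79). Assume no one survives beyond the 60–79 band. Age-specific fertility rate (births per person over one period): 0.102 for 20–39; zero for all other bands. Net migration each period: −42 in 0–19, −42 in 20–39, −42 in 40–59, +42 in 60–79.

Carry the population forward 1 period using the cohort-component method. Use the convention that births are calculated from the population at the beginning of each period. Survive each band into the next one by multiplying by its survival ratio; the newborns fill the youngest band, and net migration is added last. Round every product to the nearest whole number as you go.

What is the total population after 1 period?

Let group 1 be 0–19 through group 4 = 60–79.
Period 1:
Births: 1070 × 0.102 = 109
Group 2: 170 × 0.943 = 160
Group 3: 1070 × 0.929 = 994
Group 4: 770 × 0.956 = 736
Net migration: Group 1 − 42 → 67; Group 2 − 42 → 118; Group 3 − 42 → 952; Group 4 + 42 → 778
End of period: [67, 118, 952, 778]
Total after period 1: 67 + 118 + 952 + 778 = 1915

1915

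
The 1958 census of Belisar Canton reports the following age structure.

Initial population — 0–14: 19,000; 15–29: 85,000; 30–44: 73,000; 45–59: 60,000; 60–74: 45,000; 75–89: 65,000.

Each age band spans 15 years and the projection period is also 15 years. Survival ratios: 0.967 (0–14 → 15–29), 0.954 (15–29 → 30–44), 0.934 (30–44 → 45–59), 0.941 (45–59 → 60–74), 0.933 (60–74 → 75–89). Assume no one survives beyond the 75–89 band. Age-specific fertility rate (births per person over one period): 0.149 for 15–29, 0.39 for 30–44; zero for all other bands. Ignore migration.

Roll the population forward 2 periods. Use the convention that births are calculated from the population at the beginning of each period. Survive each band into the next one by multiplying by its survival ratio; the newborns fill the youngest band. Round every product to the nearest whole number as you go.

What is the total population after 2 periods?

284243

After projecting period 1:
Births: 85000 × 0.149 = 12665, 73000 × 0.39 = 28470 → total 41135
15–29: 19000 × 0.967 = 18373
30–44: 85000 × 0.954 = 81090
45–59: 73000 × 0.934 = 68182
60–74: 60000 × 0.941 = 56460
75–89: 45000 × 0.933 = 41985
→ [41135, 18373, 81090, 68182, 56460, 41985]
After projecting period 2:
Births: 18373 × 0.149 = 2738, 81090 × 0.39 = 31625 → total 34363
15–29: 41135 × 0.967 = 39778
30–44: 18373 × 0.954 = 17528
45–59: 81090 × 0.934 = 75738
60–74: 68182 × 0.941 = 64159
75–89: 56460 × 0.933 = 52677
→ [34363, 39778, 17528, 75738, 64159, 52677]
Total after period 2: 34363 + 39778 + 17528 + 75738 + 64159 + 52677 = 284243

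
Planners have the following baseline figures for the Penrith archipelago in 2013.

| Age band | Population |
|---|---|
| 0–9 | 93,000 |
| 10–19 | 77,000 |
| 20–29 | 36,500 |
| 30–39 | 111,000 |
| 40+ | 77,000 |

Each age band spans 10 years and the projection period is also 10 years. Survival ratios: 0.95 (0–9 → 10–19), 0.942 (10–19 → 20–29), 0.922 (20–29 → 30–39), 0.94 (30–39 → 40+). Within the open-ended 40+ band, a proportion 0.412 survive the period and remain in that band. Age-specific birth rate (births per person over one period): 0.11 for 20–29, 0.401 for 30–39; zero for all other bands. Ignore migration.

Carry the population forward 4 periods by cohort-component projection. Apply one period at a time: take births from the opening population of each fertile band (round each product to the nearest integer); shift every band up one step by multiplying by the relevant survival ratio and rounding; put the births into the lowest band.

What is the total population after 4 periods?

241891

After projecting period 1:
Births: 36500 × 0.11 = 4015 ; 111000 × 0.401 = 44511 → 48526
10–19: 93000 × 0.95 = 88350
20–29: 77000 × 0.942 = 72534
30–39: 36500 × 0.922 = 33653
40+: 111000 × 0.94 + 77000 × 0.412 = 104340 + 31724 = 136064
End of period: [48526, 88350, 72534, 33653, 136064]
After projecting period 2:
Births: 72534 × 0.11 = 7979 ; 33653 × 0.401 = 13495 → 21474
10–19: 48526 × 0.95 = 46100
20–29: 88350 × 0.942 = 83226
30–39: 72534 × 0.922 = 66876
40+: 33653 × 0.94 + 136064 × 0.412 = 31634 + 56058 = 87692
End of period: [21474, 46100, 83226, 66876, 87692]
After projecting period 3:
Births: 83226 × 0.11 = 9155 ; 66876 × 0.401 = 26817 → 35972
10–19: 21474 × 0.95 = 20400
20–29: 46100 × 0.942 = 43426
30–39: 83226 × 0.922 = 76734
40+: 66876 × 0.94 + 87692 × 0.412 = 62863 + 36129 = 98992
End of period: [35972, 20400, 43426, 76734, 98992]
After projecting period 4:
Births: 43426 × 0.11 = 4777 ; 76734 × 0.401 = 30770 → 35547
10–19: 35972 × 0.95 = 34173
20–29: 20400 × 0.942 = 19217
30–39: 43426 × 0.922 = 40039
40+: 76734 × 0.94 + 98992 × 0.412 = 72130 + 40785 = 112915
End of period: [35547, 34173, 19217, 40039, 112915]
Total after period 4: 35547 + 34173 + 19217 + 40039 + 112915 = 241891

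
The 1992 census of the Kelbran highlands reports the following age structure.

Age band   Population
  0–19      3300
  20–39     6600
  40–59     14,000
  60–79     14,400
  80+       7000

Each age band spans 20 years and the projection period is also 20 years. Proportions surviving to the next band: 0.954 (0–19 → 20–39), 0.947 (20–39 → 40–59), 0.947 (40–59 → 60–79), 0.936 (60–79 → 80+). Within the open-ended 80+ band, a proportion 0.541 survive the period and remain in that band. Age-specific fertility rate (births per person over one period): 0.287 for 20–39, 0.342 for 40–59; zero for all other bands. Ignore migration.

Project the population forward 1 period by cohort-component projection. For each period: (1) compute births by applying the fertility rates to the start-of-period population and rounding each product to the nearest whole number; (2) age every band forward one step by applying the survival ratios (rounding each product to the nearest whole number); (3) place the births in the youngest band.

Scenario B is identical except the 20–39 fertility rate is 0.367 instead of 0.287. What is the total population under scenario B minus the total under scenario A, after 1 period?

[period 1]
Births: 6600 × 0.287 = 1894 ; 14000 × 0.342 = 4788 — total 6682
20–39: 3300 × 0.954 = 3148
40–59: 6600 × 0.947 = 6250
60–79: 14000 × 0.947 = 13258
80+: 14400 × 0.936 + 7000 × 0.541 = 13478 + 3787 = 17265
Population now: 0–19=6682, 20–39=3148, 40–59=6250, 60–79=13258, 80+=17265
Scenario A total after 1 period: 46603
Scenario B projection —
[period 1]
Births: 6600 × 0.367 = 2422 ; 14000 × 0.342 = 4788 — total 7210
20–39: 3300 × 0.954 = 3148
40–59: 6600 × 0.947 = 6250
60–79: 14000 × 0.947 = 13258
80+: 14400 × 0.936 + 7000 × 0.541 = 13478 + 3787 = 17265
Population now: 0–19=7210, 20–39=3148, 40–59=6250, 60–79=13258, 80+=17265
Scenario B total after 1 period: 47131
Difference B − A = 47131 − 46603 = 528

528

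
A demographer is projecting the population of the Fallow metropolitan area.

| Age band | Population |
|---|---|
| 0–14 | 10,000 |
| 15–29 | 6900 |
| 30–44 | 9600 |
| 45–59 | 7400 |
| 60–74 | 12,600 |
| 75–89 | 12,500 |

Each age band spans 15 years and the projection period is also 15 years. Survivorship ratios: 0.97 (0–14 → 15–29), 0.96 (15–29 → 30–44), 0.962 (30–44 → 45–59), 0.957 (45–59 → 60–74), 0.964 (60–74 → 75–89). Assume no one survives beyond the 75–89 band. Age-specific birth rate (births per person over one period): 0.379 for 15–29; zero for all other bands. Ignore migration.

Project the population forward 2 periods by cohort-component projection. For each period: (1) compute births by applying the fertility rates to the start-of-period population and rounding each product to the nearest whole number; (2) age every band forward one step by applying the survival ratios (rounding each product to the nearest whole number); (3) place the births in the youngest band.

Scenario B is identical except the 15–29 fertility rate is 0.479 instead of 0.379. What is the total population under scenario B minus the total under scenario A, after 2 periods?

— Period 1 —
Births: 6900 × 0.379 = 2615
15–29: 10000 × 0.97 = 9700
30–44: 6900 × 0.96 = 6624
45–59: 9600 × 0.962 = 9235
60–74: 7400 × 0.957 = 7082
75–89: 12600 × 0.964 = 12146
Population now: 0–14=2615, 15–29=9700, 30–44=6624, 45–59=9235, 60–74=7082, 75–89=12146
— Period 2 —
Births: 9700 × 0.379 = 3676
15–29: 2615 × 0.97 = 2537
30–44: 9700 × 0.96 = 9312
45–59: 6624 × 0.962 = 6372
60–74: 9235 × 0.957 = 8838
75–89: 7082 × 0.964 = 6827
Population now: 0–14=3676, 15–29=2537, 30–44=9312, 45–59=6372, 60–74=8838, 75–89=6827
Scenario A total after 2 periods: 37562
Scenario B projection —
— Period 1 —
Births: 6900 × 0.479 = 3305
15–29: 10000 × 0.97 = 9700
30–44: 6900 × 0.96 = 6624
45–59: 9600 × 0.962 = 9235
60–74: 7400 × 0.957 = 7082
75–89: 12600 × 0.964 = 12146
Population now: 0–14=3305, 15–29=9700, 30–44=6624, 45–59=9235, 60–74=7082, 75–89=12146
— Period 2 —
Births: 9700 × 0.479 = 4646
15–29: 3305 × 0.97 = 3206
30–44: 9700 × 0.96 = 9312
45–59: 6624 × 0.962 = 6372
60–74: 9235 × 0.957 = 8838
75–89: 7082 × 0.964 = 6827
Population now: 0–14=4646, 15–29=3206, 30–44=9312, 45–59=6372, 60–74=8838, 75–89=6827
Scenario B total after 2 periods: 39201
Difference B − A = 39201 − 37562 = 1639

1639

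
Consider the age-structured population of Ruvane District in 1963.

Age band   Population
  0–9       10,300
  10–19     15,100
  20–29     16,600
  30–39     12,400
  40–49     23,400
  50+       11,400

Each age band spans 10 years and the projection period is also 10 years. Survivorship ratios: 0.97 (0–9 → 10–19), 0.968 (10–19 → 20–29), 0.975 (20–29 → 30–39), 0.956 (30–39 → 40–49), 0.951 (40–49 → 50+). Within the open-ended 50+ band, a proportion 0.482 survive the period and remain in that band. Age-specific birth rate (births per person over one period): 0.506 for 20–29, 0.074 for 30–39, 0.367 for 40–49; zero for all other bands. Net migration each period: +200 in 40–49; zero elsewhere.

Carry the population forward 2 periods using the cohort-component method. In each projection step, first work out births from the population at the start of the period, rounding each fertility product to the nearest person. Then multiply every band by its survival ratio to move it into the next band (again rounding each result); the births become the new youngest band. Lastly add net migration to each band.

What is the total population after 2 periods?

[period 1]
Births: 16600 × 0.506 = 8400 ; 12400 × 0.074 = 918 ; 23400 × 0.367 = 8588 → total 17906
10–19: 10300 × 0.97 = 9991
20–29: 15100 × 0.968 = 14617
30–39: 16600 × 0.975 = 16185
40–49: 12400 × 0.956 = 11854
50+: 23400 × 0.951 + 11400 × 0.482 = 22253 + 5495 = 27748
Net migration: 40–49 + 200 → 12054
→ [17906, 9991, 14617, 16185, 12054, 27748]
[period 2]
Births: 14617 × 0.506 = 7396 ; 16185 × 0.074 = 1198 ; 12054 × 0.367 = 4424 → total 13018
10–19: 17906 × 0.97 = 17369
20–29: 9991 × 0.968 = 9671
30–39: 14617 × 0.975 = 14252
40–49: 16185 × 0.956 = 15473
50+: 12054 × 0.951 + 27748 × 0.482 = 11463 + 13375 = 24838
Net migration: 40–49 + 200 → 15673
→ [13018, 17369, 9671, 14252, 15673, 24838]
Total after period 2: 13018 + 17369 + 9671 + 14252 + 15673 + 24838 = 94821

94821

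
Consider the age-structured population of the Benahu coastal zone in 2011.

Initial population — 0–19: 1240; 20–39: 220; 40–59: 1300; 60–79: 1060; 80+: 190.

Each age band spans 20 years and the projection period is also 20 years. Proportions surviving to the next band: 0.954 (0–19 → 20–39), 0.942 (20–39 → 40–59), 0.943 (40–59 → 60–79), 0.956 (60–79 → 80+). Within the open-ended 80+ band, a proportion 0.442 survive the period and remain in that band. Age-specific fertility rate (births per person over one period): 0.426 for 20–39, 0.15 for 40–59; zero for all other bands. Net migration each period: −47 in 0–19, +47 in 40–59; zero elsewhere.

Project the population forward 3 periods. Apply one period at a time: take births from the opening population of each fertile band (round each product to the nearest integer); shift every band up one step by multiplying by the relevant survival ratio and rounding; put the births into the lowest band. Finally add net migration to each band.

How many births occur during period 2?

542

(Groups numbered youngest = 1 to oldest = 5.)
Period 1:
Births: 220 * 0.426 = 94  |  1300 * 0.15 = 195 → total 289
Group 2: 1240 * 0.954 = 1183
Group 3: 220 * 0.942 = 207
Group 4: 1300 * 0.943 = 1226
Group 5: 1060 * 0.956 + 190 * 0.442 = 1013 + 84 = 1097
Net migration: Group 1 − 47 → 242; Group 3 + 47 → 254
End of period: [242, 1183, 254, 1226, 1097]
Period 2:
Births: 1183 * 0.426 = 504  |  254 * 0.15 = 38 → total 542
Group 2: 242 * 0.954 = 231
Group 3: 1183 * 0.942 = 1114
Group 4: 254 * 0.943 = 240
Group 5: 1226 * 0.956 + 1097 * 0.442 = 1172 + 485 = 1657
Net migration: Group 1 − 47 → 495; Group 3 + 47 → 1161
End of period: [495, 231, 1161, 240, 1657]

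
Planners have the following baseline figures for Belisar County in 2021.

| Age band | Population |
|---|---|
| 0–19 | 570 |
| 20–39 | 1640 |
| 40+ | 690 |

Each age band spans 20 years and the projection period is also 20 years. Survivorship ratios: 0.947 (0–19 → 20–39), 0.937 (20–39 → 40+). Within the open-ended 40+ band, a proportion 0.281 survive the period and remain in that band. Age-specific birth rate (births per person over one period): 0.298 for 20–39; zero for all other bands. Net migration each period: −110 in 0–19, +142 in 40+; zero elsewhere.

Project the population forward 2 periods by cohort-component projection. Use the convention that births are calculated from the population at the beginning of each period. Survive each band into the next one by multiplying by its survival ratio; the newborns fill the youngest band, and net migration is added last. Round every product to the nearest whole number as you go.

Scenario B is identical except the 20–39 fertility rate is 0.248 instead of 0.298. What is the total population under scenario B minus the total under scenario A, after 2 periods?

Call the groups 1 to 3, youngest first.
Period 1.
Births: 1640 × 0.298 = 489
Group 2: 570 × 0.947 = 540
Group 3: 1640 × 0.937 + 690 × 0.281 = 1537 + 194 = 1731
Net migration: Group 1 − 110 → 379; Group 3 + 142 → 1873
Population now: 0–19=379, 20–39=540, 40+=1873
Period 2.
Births: 540 × 0.298 = 161
Group 2: 379 × 0.947 = 359
Group 3: 540 × 0.937 + 1873 × 0.281 = 506 + 526 = 1032
Net migration: Group 1 − 110 → 51; Group 3 + 142 → 1174
Population now: 0–19=51, 20–39=359, 40+=1174
Scenario A total after 2 periods: 1584
Scenario B projection —
Period 1.
Births: 1640 × 0.248 = 407
Group 2: 570 × 0.947 = 540
Group 3: 1640 × 0.937 + 690 × 0.281 = 1537 + 194 = 1731
Net migration: Group 1 − 110 → 297; Group 3 + 142 → 1873
Population now: 0–19=297, 20–39=540, 40+=1873
Period 2.
Births: 540 × 0.248 = 134
Group 2: 297 × 0.947 = 281
Group 3: 540 × 0.937 + 1873 × 0.281 = 506 + 526 = 1032
Net migration: Group 1 − 110 → 24; Group 3 + 142 → 1174
Population now: 0–19=24, 20–39=281, 40+=1174
Scenario B total after 2 periods: 1479
Difference B − A = 1479 − 1584 = -105

-105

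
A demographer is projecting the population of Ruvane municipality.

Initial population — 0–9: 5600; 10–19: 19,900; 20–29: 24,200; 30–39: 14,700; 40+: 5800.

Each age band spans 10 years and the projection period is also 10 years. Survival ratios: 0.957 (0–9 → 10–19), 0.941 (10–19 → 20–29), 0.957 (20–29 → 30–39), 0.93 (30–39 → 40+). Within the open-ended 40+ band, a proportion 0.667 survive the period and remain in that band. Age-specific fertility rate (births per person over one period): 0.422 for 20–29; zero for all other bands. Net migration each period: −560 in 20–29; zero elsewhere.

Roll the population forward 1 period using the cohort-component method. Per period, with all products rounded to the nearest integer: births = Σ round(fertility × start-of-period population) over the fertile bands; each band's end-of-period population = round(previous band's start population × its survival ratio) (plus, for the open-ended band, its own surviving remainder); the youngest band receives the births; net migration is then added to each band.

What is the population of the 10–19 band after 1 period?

5359

(Bands numbered youngest = 1 to oldest = 5.)
— Period 1 —
Births: 24200 × 0.422 = 10212
Band 2: 5600 × 0.957 = 5359
Band 3: 19900 × 0.941 = 18726
Band 4: 24200 × 0.957 = 23159
Band 5: 14700 × 0.93 + 5800 × 0.667 = 13671 + 3869 = 17540
Net migration: Band 3 − 560 → 18166
Giving 10212 / 5359 / 18166 / 23159 / 17540.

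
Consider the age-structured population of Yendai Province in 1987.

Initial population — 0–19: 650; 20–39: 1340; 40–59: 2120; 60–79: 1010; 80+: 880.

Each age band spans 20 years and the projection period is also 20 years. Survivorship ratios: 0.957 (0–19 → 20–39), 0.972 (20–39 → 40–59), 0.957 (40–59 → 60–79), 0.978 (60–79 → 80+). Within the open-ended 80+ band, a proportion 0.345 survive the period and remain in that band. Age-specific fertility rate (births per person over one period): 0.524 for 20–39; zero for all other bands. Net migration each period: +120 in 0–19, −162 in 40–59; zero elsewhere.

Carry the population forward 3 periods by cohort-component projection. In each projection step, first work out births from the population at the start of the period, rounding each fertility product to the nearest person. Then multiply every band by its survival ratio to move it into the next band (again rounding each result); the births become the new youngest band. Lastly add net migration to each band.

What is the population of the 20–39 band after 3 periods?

427

Period 1.
Births: 1340 × 0.524 = 702
20–39: 650 × 0.957 = 622
40–59: 1340 × 0.972 = 1302
60–79: 2120 × 0.957 = 2029
80+: 1010 × 0.978 + 880 × 0.345 = 988 + 304 = 1292
Net migration: 0–19 + 120 → 822; 40–59 − 162 → 1140
Population now: 0–19=822, 20–39=622, 40–59=1140, 60–79=2029, 80+=1292
Period 2.
Births: 622 × 0.524 = 326
20–39: 822 × 0.957 = 787
40–59: 622 × 0.972 = 605
60–79: 1140 × 0.957 = 1091
80+: 2029 × 0.978 + 1292 × 0.345 = 1984 + 446 = 2430
Net migration: 0–19 + 120 → 446; 40–59 − 162 → 443
Population now: 0–19=446, 20–39=787, 40–59=443, 60–79=1091, 80+=2430
Period 3.
Births: 787 × 0.524 = 412
20–39: 446 × 0.957 = 427
40–59: 787 × 0.972 = 765
60–79: 443 × 0.957 = 424
80+: 1091 × 0.978 + 2430 × 0.345 = 1067 + 838 = 1905
Net migration: 0–19 + 120 → 532; 40–59 − 162 → 603
Population now: 0–19=532, 20–39=427, 40–59=603, 60–79=424, 80+=1905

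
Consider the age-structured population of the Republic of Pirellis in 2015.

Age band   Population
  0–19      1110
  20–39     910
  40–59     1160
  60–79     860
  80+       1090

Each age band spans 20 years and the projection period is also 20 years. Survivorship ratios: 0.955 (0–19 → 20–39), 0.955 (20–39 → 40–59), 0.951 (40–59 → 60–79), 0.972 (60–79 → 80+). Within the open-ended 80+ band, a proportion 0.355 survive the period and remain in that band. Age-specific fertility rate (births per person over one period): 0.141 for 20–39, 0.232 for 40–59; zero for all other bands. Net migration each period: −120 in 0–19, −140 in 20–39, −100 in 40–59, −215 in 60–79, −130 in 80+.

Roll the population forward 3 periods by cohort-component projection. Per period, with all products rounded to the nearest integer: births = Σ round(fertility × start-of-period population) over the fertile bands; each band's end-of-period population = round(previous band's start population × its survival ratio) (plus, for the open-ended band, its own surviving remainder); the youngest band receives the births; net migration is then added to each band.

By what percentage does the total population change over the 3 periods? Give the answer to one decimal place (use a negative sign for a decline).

[period 1]
Births: 910 × 0.141 = 128, 1160 × 0.232 = 269 → 397
20–39: 1110 × 0.955 = 1060
40–59: 910 × 0.955 = 869
60–79: 1160 × 0.951 = 1103
80+: 860 × 0.972 + 1090 × 0.355 = 836 + 387 = 1223
Net migration: 0–19 − 120 → 277; 20–39 − 140 → 920; 40–59 − 100 → 769; 60–79 − 215 → 888; 80+ − 130 → 1093
Giving 277 / 920 / 769 / 888 / 1093.
[period 2]
Births: 920 × 0.141 = 130, 769 × 0.232 = 178 → 308
20–39: 277 × 0.955 = 265
40–59: 920 × 0.955 = 879
60–79: 769 × 0.951 = 731
80+: 888 × 0.972 + 1093 × 0.355 = 863 + 388 = 1251
Net migration: 0–19 − 120 → 188; 20–39 − 140 → 125; 40–59 − 100 → 779; 60–79 − 215 → 516; 80+ − 130 → 1121
Giving 188 / 125 / 779 / 516 / 1121.
[period 3]
Births: 125 × 0.141 = 18, 779 × 0.232 = 181 → 199
20–39: 188 × 0.955 = 180
40–59: 125 × 0.955 = 119
60–79: 779 × 0.951 = 741
80+: 516 × 0.972 + 1121 × 0.355 = 502 + 398 = 900
Net migration: 0–19 − 120 → 79; 20–39 − 140 → 40; 40–59 − 100 → 19; 60–79 − 215 → 526; 80+ − 130 → 770
Giving 79 / 40 / 19 / 526 / 770.
Total: 5130 → 1434; change = -3696; percentage change = -72.0%

-72.0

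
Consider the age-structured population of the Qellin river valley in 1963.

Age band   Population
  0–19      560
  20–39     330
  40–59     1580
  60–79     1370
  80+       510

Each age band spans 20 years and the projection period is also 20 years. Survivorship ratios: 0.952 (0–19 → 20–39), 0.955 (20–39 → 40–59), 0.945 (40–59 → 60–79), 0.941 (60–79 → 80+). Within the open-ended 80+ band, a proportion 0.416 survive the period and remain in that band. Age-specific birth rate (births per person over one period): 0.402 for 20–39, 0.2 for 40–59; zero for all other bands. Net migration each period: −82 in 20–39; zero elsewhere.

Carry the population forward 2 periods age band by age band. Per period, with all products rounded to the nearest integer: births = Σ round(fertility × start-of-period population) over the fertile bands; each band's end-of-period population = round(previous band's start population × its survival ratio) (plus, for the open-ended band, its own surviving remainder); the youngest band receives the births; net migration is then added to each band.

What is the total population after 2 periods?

3347

Let group 1 be 0–19 through group 5 = 80+.
After projecting period 1:
Births: 330 × 0.402 = 133, 1580 × 0.2 = 316 → 449
Group 2: 560 × 0.952 = 533
Group 3: 330 × 0.955 = 315
Group 4: 1580 × 0.945 = 1493
Group 5: 1370 × 0.941 + 510 × 0.416 = 1289 + 212 = 1501
Net migration: Group 2 − 82 → 451
→ [449, 451, 315, 1493, 1501]
After projecting period 2:
Births: 451 × 0.402 = 181, 315 × 0.2 = 63 → 244
Group 2: 449 × 0.952 = 427
Group 3: 451 × 0.955 = 431
Group 4: 315 × 0.945 = 298
Group 5: 1493 × 0.941 + 1501 × 0.416 = 1405 + 624 = 2029
Net migration: Group 2 − 82 → 345
→ [244, 345, 431, 298, 2029]
Total after period 2: 244 + 345 + 431 + 298 + 2029 = 3347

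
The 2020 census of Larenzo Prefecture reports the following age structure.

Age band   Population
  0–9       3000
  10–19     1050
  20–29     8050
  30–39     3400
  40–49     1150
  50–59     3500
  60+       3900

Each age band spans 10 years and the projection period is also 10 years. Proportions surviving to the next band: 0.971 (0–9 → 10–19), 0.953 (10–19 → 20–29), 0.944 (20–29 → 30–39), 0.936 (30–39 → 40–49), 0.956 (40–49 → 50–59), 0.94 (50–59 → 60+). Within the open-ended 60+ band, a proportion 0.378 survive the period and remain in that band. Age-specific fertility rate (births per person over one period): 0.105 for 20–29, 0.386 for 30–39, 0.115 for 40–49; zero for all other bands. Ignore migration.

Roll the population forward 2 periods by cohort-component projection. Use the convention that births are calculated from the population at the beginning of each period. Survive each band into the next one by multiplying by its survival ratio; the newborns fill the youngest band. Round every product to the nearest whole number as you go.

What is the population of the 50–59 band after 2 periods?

3042

Numbering the bands 1..7 from youngest to oldest:
Period 1.
Births: 8050 × 0.105 = 845 ; 3400 × 0.386 = 1312 ; 1150 × 0.115 = 132 → total 2289
Band 2: 3000 × 0.971 = 2913
Band 3: 1050 × 0.953 = 1001
Band 4: 8050 × 0.944 = 7599
Band 5: 3400 × 0.936 = 3182
Band 6: 1150 × 0.956 = 1099
Band 7: 3500 × 0.94 + 3900 × 0.378 = 3290 + 1474 = 4764
End of period: [2289, 2913, 1001, 7599, 3182, 1099, 4764]
Period 2.
Births: 1001 × 0.105 = 105 ; 7599 × 0.386 = 2933 ; 3182 × 0.115 = 366 → total 3404
Band 2: 2289 × 0.971 = 2223
Band 3: 2913 × 0.953 = 2776
Band 4: 1001 × 0.944 = 945
Band 5: 7599 × 0.936 = 7113
Band 6: 3182 × 0.956 = 3042
Band 7: 1099 × 0.94 + 4764 × 0.378 = 1033 + 1801 = 2834
End of period: [3404, 2223, 2776, 945, 7113, 3042, 2834]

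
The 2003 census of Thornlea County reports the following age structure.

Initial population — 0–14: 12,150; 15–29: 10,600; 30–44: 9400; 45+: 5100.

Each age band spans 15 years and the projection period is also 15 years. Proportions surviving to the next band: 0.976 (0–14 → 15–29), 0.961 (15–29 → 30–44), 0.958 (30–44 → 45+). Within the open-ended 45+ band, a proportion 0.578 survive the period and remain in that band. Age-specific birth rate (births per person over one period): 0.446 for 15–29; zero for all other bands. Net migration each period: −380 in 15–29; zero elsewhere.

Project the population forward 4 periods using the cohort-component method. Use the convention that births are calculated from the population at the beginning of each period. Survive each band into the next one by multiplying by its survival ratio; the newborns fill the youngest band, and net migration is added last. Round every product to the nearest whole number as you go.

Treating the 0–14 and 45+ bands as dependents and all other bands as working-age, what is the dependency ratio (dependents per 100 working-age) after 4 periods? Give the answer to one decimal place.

(Bands numbered youngest = 1 to oldest = 4.)
Period 1.
Births: 10600 * 0.446 = 4728
Band 2: 12150 * 0.976 = 11858
Band 3: 10600 * 0.961 = 10187
Band 4: 9400 * 0.958 + 5100 * 0.578 = 9005 + 2948 = 11953
Net migration: Band 2 − 380 → 11478
Giving 4728 / 11478 / 10187 / 11953.
Period 2.
Births: 11478 * 0.446 = 5119
Band 2: 4728 * 0.976 = 4615
Band 3: 11478 * 0.961 = 11030
Band 4: 10187 * 0.958 + 11953 * 0.578 = 9759 + 6909 = 16668
Net migration: Band 2 − 380 → 4235
Giving 5119 / 4235 / 11030 / 16668.
Period 3.
Births: 4235 * 0.446 = 1889
Band 2: 5119 * 0.976 = 4996
Band 3: 4235 * 0.961 = 4070
Band 4: 11030 * 0.958 + 16668 * 0.578 = 10567 + 9634 = 20201
Net migration: Band 2 − 380 → 4616
Giving 1889 / 4616 / 4070 / 20201.
Period 4.
Births: 4616 * 0.446 = 2059
Band 2: 1889 * 0.976 = 1844
Band 3: 4616 * 0.961 = 4436
Band 4: 4070 * 0.958 + 20201 * 0.578 = 3899 + 11676 = 15575
Net migration: Band 2 − 380 → 1464
Giving 2059 / 1464 / 4436 / 15575.
Dependents (band 0–14 + band 45+) = 2059 + 15575 = 17634; working-age = 5900; ratio = 17634/5900 × 100 = 298.9

298.9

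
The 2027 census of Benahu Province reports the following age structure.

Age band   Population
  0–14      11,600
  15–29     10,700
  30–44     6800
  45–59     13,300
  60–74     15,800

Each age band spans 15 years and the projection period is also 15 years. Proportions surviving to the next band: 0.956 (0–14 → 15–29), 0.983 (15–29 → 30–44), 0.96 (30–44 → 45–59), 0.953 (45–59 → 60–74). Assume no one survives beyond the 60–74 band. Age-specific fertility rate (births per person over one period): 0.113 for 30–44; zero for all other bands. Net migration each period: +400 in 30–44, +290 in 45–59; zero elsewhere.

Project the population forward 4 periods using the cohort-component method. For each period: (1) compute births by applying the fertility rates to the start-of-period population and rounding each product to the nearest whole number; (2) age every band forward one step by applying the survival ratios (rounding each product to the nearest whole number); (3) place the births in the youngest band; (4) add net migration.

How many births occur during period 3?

— Period 1 —
Births: 6800 × 0.113 = 768
15–29: 11600 × 0.956 = 11090
30–44: 10700 × 0.983 = 10518
45–59: 6800 × 0.96 = 6528
60–74: 13300 × 0.953 = 12675
Net migration: 30–44 + 400 → 10918; 45–59 + 290 → 6818
Population now: 0–14=768, 15–29=11090, 30–44=10918, 45–59=6818, 60–74=12675
— Period 2 —
Births: 10918 × 0.113 = 1234
15–29: 768 × 0.956 = 734
30–44: 11090 × 0.983 = 10901
45–59: 10918 × 0.96 = 10481
60–74: 6818 × 0.953 = 6498
Net migration: 30–44 + 400 → 11301; 45–59 + 290 → 10771
Population now: 0–14=1234, 15–29=734, 30–44=11301, 45–59=10771, 60–74=6498
— Period 3 —
Births: 11301 × 0.113 = 1277
15–29: 1234 × 0.956 = 1180
30–44: 734 × 0.983 = 722
45–59: 11301 × 0.96 = 10849
60–74: 10771 × 0.953 = 10265
Net migration: 30–44 + 400 → 1122; 45–59 + 290 → 11139
Population now: 0–14=1277, 15–29=1180, 30–44=1122, 45–59=11139, 60–74=10265

1277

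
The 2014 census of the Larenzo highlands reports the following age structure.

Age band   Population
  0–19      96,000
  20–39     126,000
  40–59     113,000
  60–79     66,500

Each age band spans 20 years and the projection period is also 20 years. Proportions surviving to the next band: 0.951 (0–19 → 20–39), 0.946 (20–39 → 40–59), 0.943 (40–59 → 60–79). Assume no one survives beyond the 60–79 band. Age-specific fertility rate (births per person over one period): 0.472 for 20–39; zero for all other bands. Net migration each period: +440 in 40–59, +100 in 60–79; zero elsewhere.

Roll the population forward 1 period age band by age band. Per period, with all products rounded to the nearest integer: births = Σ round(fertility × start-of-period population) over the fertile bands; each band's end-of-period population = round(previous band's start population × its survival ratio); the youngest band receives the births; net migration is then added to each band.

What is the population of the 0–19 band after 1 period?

59472

(Groups numbered youngest = 1 to oldest = 4.)
Period 1.
Births: 126000 × 0.472 = 59472
Group 2: 96000 × 0.951 = 91296
Group 3: 126000 × 0.946 = 119196
Group 4: 113000 × 0.943 = 106559
Net migration: Group 3 + 440 → 119636; Group 4 + 100 → 106659
→ [59472, 91296, 119636, 106659]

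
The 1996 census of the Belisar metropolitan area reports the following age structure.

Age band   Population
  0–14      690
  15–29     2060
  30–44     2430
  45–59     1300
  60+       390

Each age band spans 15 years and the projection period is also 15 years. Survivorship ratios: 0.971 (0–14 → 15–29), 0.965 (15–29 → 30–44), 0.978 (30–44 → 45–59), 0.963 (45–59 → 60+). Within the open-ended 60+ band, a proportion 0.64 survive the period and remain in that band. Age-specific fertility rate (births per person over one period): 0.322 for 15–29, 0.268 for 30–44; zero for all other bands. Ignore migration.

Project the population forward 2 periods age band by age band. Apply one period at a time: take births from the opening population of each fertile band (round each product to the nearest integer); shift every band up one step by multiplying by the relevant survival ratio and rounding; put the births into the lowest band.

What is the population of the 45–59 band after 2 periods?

1944

Period 1:
Births: 2060 × 0.322 = 663  |  2430 × 0.268 = 651 → total 1314
15–29: 690 × 0.971 = 670
30–44: 2060 × 0.965 = 1988
45–59: 2430 × 0.978 = 2377
60+: 1300 × 0.963 + 390 × 0.64 = 1252 + 250 = 1502
Population now: 0–14=1314, 15–29=670, 30–44=1988, 45–59=2377, 60+=1502
Period 2:
Births: 670 × 0.322 = 216  |  1988 × 0.268 = 533 → total 749
15–29: 1314 × 0.971 = 1276
30–44: 670 × 0.965 = 647
45–59: 1988 × 0.978 = 1944
60+: 2377 × 0.963 + 1502 × 0.64 = 2289 + 961 = 3250
Population now: 0–14=749, 15–29=1276, 30–44=647, 45–59=1944, 60+=3250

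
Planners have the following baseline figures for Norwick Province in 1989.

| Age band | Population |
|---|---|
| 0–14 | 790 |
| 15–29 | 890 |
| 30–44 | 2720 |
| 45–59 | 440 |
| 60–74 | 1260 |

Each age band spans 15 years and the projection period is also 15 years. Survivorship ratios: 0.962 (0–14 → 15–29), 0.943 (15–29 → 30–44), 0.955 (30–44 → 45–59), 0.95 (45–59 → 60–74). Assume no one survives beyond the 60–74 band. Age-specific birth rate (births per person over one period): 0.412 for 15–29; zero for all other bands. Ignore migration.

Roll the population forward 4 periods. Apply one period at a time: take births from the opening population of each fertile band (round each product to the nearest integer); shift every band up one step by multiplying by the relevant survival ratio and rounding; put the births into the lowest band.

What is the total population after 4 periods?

1516

(Bands numbered youngest = 1 to oldest = 5.)
— Period 1 —
Births: 890 × 0.412 = 367
Band 2: 790 × 0.962 = 760
Band 3: 890 × 0.943 = 839
Band 4: 2720 × 0.955 = 2598
Band 5: 440 × 0.95 = 418
→ [367, 760, 839, 2598, 418]
— Period 2 —
Births: 760 × 0.412 = 313
Band 2: 367 × 0.962 = 353
Band 3: 760 × 0.943 = 717
Band 4: 839 × 0.955 = 801
Band 5: 2598 × 0.95 = 2468
→ [313, 353, 717, 801, 2468]
— Period 3 —
Births: 353 × 0.412 = 145
Band 2: 313 × 0.962 = 301
Band 3: 353 × 0.943 = 333
Band 4: 717 × 0.955 = 685
Band 5: 801 × 0.95 = 761
→ [145, 301, 333, 685, 761]
— Period 4 —
Births: 301 × 0.412 = 124
Band 2: 145 × 0.962 = 139
Band 3: 301 × 0.943 = 284
Band 4: 333 × 0.955 = 318
Band 5: 685 × 0.95 = 651
→ [124, 139, 284, 318, 651]
Total after period 4: 124 + 139 + 284 + 318 + 651 = 1516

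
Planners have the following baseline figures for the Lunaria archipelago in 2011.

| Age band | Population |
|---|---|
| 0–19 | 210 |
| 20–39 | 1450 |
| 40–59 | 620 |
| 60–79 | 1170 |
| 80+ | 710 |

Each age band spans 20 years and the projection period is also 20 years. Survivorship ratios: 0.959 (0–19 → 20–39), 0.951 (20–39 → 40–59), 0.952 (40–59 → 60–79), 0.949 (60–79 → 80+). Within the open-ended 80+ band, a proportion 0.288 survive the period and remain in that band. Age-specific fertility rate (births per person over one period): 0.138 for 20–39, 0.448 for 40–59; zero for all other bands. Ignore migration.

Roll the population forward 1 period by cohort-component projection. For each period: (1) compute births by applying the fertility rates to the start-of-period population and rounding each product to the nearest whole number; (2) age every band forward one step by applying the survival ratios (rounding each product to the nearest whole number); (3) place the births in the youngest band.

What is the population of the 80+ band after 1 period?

After projecting period 1:
Births: 1450 * 0.138 = 200, 620 * 0.448 = 278 — total 478
20–39: 210 * 0.959 = 201
40–59: 1450 * 0.951 = 1379
60–79: 620 * 0.952 = 590
80+: 1170 * 0.949 + 710 * 0.288 = 1110 + 204 = 1314
Giving 478 / 201 / 1379 / 590 / 1314.

1314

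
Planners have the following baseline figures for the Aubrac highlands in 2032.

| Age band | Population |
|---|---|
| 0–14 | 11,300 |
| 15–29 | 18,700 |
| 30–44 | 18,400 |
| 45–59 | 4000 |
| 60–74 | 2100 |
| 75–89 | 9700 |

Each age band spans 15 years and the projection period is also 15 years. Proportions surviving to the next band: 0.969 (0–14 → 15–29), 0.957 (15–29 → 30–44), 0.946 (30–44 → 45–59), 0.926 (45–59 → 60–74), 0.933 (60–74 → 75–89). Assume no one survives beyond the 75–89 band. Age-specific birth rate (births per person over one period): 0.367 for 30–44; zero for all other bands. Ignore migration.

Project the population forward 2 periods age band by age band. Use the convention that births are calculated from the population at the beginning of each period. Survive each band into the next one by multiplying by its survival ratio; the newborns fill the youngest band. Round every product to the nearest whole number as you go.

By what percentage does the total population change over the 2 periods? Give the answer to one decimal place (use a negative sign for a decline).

-6.4

Let band 1 be 0–14 through band 6 = 75–89.
— Period 1 —
Births: 18400 * 0.367 = 6753
Band 2: 11300 * 0.969 = 10950
Band 3: 18700 * 0.957 = 17896
Band 4: 18400 * 0.946 = 17406
Band 5: 4000 * 0.926 = 3704
Band 6: 2100 * 0.933 = 1959
End of period: [6753, 10950, 17896, 17406, 3704, 1959]
— Period 2 —
Births: 17896 * 0.367 = 6568
Band 2: 6753 * 0.969 = 6544
Band 3: 10950 * 0.957 = 10479
Band 4: 17896 * 0.946 = 16930
Band 5: 17406 * 0.926 = 16118
Band 6: 3704 * 0.933 = 3456
End of period: [6568, 6544, 10479, 16930, 16118, 3456]
Total: 64200 → 60095; change = -4105; percentage change = -6.4%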